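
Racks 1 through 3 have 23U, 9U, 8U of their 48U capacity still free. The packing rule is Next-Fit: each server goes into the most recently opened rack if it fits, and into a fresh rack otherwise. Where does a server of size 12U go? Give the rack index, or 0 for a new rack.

Next-Fit only looks at rack 3, which has 8U free.
12U does not fit, so a new rack is opened.

0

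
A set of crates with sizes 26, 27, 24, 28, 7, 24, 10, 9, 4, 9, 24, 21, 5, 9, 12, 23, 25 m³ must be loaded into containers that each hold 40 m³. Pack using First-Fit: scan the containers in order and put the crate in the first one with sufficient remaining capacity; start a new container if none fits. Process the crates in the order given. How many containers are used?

9

container 1: place 26 m³, 14 m³ left
container 2: place 27 m³, 13 m³ left
container 3: place 24 m³, 16 m³ left
container 4: place 28 m³, 12 m³ left
container 1: place 7 m³, 7 m³ left
container 5: place 24 m³, 16 m³ left
container 2: place 10 m³, 3 m³ left
container 3: place 9 m³, 7 m³ left
container 1: place 4 m³, 3 m³ left
container 4: place 9 m³, 3 m³ left
container 6: place 24 m³, 16 m³ left
container 7: place 21 m³, 19 m³ left
container 3: place 5 m³, 2 m³ left
container 5: place 9 m³, 7 m³ left
container 6: place 12 m³, 4 m³ left
container 8: place 23 m³, 17 m³ left
container 9: place 25 m³, 15 m³ left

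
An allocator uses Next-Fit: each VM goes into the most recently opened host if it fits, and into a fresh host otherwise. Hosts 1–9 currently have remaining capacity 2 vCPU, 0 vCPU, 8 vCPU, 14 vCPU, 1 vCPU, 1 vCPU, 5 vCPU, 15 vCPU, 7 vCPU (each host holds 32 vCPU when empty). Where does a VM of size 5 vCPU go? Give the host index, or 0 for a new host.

Next-Fit only looks at host 9, which has 7 vCPU free.
5 vCPU fits there.

9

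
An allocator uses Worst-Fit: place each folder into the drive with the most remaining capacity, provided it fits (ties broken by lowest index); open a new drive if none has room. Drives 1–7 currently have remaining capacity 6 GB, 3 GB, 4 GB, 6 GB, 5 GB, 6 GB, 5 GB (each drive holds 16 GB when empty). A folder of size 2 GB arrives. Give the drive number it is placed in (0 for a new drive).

Drives with room: drive 1 (6 GB), drive 2 (3 GB), drive 3 (4 GB), drive 4 (6 GB), drive 5 (5 GB), drive 6 (6 GB), drive 7 (5 GB).
Most room is drive 1 with 6 GB free.

1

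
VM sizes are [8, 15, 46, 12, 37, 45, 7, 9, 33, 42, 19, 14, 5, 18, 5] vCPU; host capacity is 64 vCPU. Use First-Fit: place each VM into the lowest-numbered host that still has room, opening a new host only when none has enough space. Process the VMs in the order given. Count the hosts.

6

8 vCPU → host 1 (remaining 56 vCPU)
15 vCPU → host 1 (remaining 41 vCPU)
46 vCPU → host 2 (remaining 18 vCPU)
12 vCPU → host 1 (remaining 29 vCPU)
37 vCPU → host 3 (remaining 27 vCPU)
45 vCPU → host 4 (remaining 19 vCPU)
7 vCPU → host 1 (remaining 22 vCPU)
9 vCPU → host 1 (remaining 13 vCPU)
33 vCPU → host 5 (remaining 31 vCPU)
42 vCPU → host 6 (remaining 22 vCPU)
19 vCPU → host 3 (remaining 8 vCPU)
14 vCPU → host 2 (remaining 4 vCPU)
5 vCPU → host 1 (remaining 8 vCPU)
18 vCPU → host 4 (remaining 1 vCPU)
5 vCPU → host 1 (remaining 3 vCPU)
Final hosts: [8,15,12,7,9,5,5] [46,14] [37,19] [45,18] [33] [42].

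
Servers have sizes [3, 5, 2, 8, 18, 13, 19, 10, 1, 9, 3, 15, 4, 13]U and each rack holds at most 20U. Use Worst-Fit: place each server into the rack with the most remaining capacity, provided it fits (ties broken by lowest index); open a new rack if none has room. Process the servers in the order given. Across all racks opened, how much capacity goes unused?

3U → rack 1 (remaining 17U)
5U → rack 1 (remaining 12U)
2U → rack 1 (remaining 10U)
8U → rack 1 (remaining 2U)
18U → rack 2 (remaining 2U)
13U → rack 3 (remaining 7U)
19U → rack 4 (remaining 1U)
10U → rack 5 (remaining 10U)
1U → rack 5 (remaining 9U)
9U → rack 5 (remaining 0U)
3U → rack 3 (remaining 4U)
15U → rack 6 (remaining 5U)
4U → rack 6 (remaining 1U)
13U → rack 7 (remaining 7U)
7 racks × 20U = 140U; used 123U; unused 17U.

17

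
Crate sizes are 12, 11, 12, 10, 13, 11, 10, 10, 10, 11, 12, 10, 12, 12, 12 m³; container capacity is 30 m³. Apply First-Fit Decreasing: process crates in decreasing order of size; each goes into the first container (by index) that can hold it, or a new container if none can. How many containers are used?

Sorted descending: 13, 12, 12, 12, 12, 12, 12, 11, 11, 11, 10, 10, 10, 10, 10.
13 m³ → container 1 (remaining 17 m³)
12 m³ → container 1 (remaining 5 m³)
12 m³ → container 2 (remaining 18 m³)
12 m³ → container 2 (remaining 6 m³)
12 m³ → container 3 (remaining 18 m³)
12 m³ → container 3 (remaining 6 m³)
12 m³ → container 4 (remaining 18 m³)
11 m³ → container 4 (remaining 7 m³)
11 m³ → container 5 (remaining 19 m³)
11 m³ → container 5 (remaining 8 m³)
10 m³ → container 6 (remaining 20 m³)
10 m³ → container 6 (remaining 10 m³)
10 m³ → container 6 (remaining 0 m³)
10 m³ → container 7 (remaining 20 m³)
10 m³ → container 7 (remaining 10 m³)

7 containers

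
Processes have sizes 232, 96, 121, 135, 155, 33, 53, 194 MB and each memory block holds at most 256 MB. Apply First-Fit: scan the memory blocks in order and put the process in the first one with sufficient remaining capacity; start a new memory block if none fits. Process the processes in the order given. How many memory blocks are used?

5 memory blocks

232 MB → memory block 1 (remaining 24 MB)
96 MB → memory block 2 (remaining 160 MB)
121 MB → memory block 2 (remaining 39 MB)
135 MB → memory block 3 (remaining 121 MB)
155 MB → memory block 4 (remaining 101 MB)
33 MB → memory block 2 (remaining 6 MB)
53 MB → memory block 3 (remaining 68 MB)
194 MB → memory block 5 (remaining 62 MB)
Final memory blocks: [232] [96,121,33] [135,53] [155] [194].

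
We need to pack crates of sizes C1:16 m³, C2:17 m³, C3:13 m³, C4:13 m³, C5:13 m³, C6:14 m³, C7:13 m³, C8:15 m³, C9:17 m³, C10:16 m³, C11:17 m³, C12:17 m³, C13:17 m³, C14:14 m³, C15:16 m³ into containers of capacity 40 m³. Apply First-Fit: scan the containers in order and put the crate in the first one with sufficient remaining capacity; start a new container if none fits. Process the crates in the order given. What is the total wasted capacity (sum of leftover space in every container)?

container 1: place C1 (16 m³), 24 m³ left
container 1: place C2 (17 m³), 7 m³ left
container 2: place C3 (13 m³), 27 m³ left
container 2: place C4 (13 m³), 14 m³ left
container 2: place C5 (13 m³), 1 m³ left
container 3: place C6 (14 m³), 26 m³ left
container 3: place C7 (13 m³), 13 m³ left
container 4: place C8 (15 m³), 25 m³ left
container 4: place C9 (17 m³), 8 m³ left
container 5: place C10 (16 m³), 24 m³ left
container 5: place C11 (17 m³), 7 m³ left
container 6: place C12 (17 m³), 23 m³ left
container 6: place C13 (17 m³), 6 m³ left
container 7: place C14 (14 m³), 26 m³ left
container 7: place C15 (16 m³), 10 m³ left
7 containers × 40 m³ = 280 m³; used 228 m³; unused 52 m³.

52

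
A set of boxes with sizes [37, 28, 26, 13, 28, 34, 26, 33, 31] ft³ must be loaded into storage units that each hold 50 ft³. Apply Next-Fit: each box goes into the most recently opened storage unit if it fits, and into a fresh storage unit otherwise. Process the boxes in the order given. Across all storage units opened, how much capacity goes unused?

144

Put 37 ft³ in storage unit 1; 13 ft³ remain.
Put 28 ft³ in storage unit 2; 22 ft³ remain.
Put 26 ft³ in storage unit 3; 24 ft³ remain.
Put 13 ft³ in storage unit 3; 11 ft³ remain.
Put 28 ft³ in storage unit 4; 22 ft³ remain.
Put 34 ft³ in storage unit 5; 16 ft³ remain.
Put 26 ft³ in storage unit 6; 24 ft³ remain.
Put 33 ft³ in storage unit 7; 17 ft³ remain.
Put 31 ft³ in storage unit 8; 19 ft³ remain.
8 storage units × 50 ft³ = 400 ft³; used 256 ft³; unused 144 ft³.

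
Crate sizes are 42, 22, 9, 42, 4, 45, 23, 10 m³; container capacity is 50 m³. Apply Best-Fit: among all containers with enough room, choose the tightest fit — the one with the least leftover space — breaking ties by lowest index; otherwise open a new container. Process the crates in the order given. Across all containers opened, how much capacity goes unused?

Put 42 m³ in container 1; 8 m³ remain.
Put 22 m³ in container 2; 28 m³ remain.
Put 9 m³ in container 2; 19 m³ remain.
Put 42 m³ in container 3; 8 m³ remain.
Put 4 m³ in container 1; 4 m³ remain.
Put 45 m³ in container 4; 5 m³ remain.
Put 23 m³ in container 5; 27 m³ remain.
Put 10 m³ in container 2; 9 m³ remain.
5 containers × 50 m³ = 250 m³; used 197 m³; unused 53 m³.

53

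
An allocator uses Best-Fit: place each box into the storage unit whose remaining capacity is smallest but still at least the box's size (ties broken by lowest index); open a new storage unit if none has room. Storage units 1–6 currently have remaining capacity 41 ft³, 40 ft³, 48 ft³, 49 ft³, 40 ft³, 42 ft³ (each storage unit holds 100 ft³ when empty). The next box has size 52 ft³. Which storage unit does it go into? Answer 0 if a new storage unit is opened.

No storage unit has ≥ 52 ft³ free, so a new storage unit is opened.

0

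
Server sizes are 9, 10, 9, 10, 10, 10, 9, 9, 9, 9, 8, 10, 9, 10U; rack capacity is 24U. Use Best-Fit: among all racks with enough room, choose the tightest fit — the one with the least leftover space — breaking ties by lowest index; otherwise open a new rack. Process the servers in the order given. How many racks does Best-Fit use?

7

9U → rack 1 (remaining 15U)
10U → rack 1 (remaining 5U)
9U → rack 2 (remaining 15U)
10U → rack 2 (remaining 5U)
10U → rack 3 (remaining 14U)
10U → rack 3 (remaining 4U)
9U → rack 4 (remaining 15U)
9U → rack 4 (remaining 6U)
9U → rack 5 (remaining 15U)
9U → rack 5 (remaining 6U)
8U → rack 6 (remaining 16U)
10U → rack 6 (remaining 6U)
9U → rack 7 (remaining 15U)
10U → rack 7 (remaining 5U)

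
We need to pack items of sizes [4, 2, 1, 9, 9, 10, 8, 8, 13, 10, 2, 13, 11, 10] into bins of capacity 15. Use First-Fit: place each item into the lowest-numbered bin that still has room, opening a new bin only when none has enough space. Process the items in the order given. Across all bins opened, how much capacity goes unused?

40

4 → bin 1 (remaining 11)
2 → bin 1 (remaining 9)
1 → bin 1 (remaining 8)
9 → bin 2 (remaining 6)
9 → bin 3 (remaining 6)
10 → bin 4 (remaining 5)
8 → bin 1 (remaining 0)
8 → bin 5 (remaining 7)
13 → bin 6 (remaining 2)
10 → bin 7 (remaining 5)
2 → bin 2 (remaining 4)
13 → bin 8 (remaining 2)
11 → bin 9 (remaining 4)
10 → bin 10 (remaining 5)
10 bins × 15 = 150; used 110; unused 40.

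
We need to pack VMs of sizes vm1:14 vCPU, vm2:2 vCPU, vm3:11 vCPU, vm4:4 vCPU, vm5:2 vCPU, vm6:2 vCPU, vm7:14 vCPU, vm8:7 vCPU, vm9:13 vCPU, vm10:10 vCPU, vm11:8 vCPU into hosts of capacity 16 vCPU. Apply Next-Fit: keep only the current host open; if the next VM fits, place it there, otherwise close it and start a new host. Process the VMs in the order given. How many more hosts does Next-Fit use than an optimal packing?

2

Next-Fit: [14,2] [11,4] [2,2] [14] [7] [13] [10] [8] → 8 hosts.
Total size 87 vCPU; any packing needs at least ⌈87/16⌉ = 6 hosts.
An optimal packing achieves that bound: [14,2] [14,2] [13,2] [11,4] [10] [8,7] → 6 hosts.
Excess: 8 − 6 = 2.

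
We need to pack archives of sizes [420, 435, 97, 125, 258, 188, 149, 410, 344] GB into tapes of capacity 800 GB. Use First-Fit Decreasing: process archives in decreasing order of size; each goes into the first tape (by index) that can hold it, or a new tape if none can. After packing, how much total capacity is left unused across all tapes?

Sorted descending: 435, 420, 410, 344, 258, 188, 149, 125, 97.
tape 1: place 435 GB, 365 GB left
tape 2: place 420 GB, 380 GB left
tape 3: place 410 GB, 390 GB left
tape 1: place 344 GB, 21 GB left
tape 2: place 258 GB, 122 GB left
tape 3: place 188 GB, 202 GB left
tape 3: place 149 GB, 53 GB left
tape 4: place 125 GB, 675 GB left
tape 2: place 97 GB, 25 GB left
4 tapes × 800 GB = 3200 GB; used 2426 GB; unused 774 GB.

774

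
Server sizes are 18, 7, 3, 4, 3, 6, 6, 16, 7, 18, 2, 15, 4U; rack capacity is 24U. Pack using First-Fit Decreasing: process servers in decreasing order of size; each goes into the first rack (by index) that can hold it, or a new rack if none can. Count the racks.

Sorted descending: 18, 18, 16, 15, 7, 7, 6, 6, 4, 4, 3, 3, 2.
18U → rack 1 (remaining 6U)
18U → rack 2 (remaining 6U)
16U → rack 3 (remaining 8U)
15U → rack 4 (remaining 9U)
7U → rack 3 (remaining 1U)
7U → rack 4 (remaining 2U)
6U → rack 1 (remaining 0U)
6U → rack 2 (remaining 0U)
4U → rack 5 (remaining 20U)
4U → rack 5 (remaining 16U)
3U → rack 5 (remaining 13U)
3U → rack 5 (remaining 10U)
2U → rack 4 (remaining 0U)

5 racks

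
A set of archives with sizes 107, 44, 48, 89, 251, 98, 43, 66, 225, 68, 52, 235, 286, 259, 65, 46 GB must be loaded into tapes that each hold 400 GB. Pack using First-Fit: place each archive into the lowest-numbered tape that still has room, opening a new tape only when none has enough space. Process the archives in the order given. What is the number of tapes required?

107 GB → tape 1 (remaining 293 GB)
44 GB → tape 1 (remaining 249 GB)
48 GB → tape 1 (remaining 201 GB)
89 GB → tape 1 (remaining 112 GB)
251 GB → tape 2 (remaining 149 GB)
98 GB → tape 1 (remaining 14 GB)
43 GB → tape 2 (remaining 106 GB)
66 GB → tape 2 (remaining 40 GB)
225 GB → tape 3 (remaining 175 GB)
68 GB → tape 3 (remaining 107 GB)
52 GB → tape 3 (remaining 55 GB)
235 GB → tape 4 (remaining 165 GB)
286 GB → tape 5 (remaining 114 GB)
259 GB → tape 6 (remaining 141 GB)
65 GB → tape 4 (remaining 100 GB)
46 GB → tape 3 (remaining 9 GB)
Final tapes: [107,44,48,89,98] [251,43,66] [225,68,52,46] [235,65] [286] [259].

6 tapes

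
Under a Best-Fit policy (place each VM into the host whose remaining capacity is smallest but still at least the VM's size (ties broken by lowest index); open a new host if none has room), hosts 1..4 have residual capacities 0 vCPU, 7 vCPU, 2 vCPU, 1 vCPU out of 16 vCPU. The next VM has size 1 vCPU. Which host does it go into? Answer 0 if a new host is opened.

4

Hosts with room: host 2 (7 vCPU), host 3 (2 vCPU), host 4 (1 vCPU).
Tightest fit is host 4 with 1 vCPU free.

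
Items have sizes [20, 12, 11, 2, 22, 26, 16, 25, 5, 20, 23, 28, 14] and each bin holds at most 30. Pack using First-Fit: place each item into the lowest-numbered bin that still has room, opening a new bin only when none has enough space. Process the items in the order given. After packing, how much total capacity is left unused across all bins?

20 → bin 1 (remaining 10)
12 → bin 2 (remaining 18)
11 → bin 2 (remaining 7)
2 → bin 1 (remaining 8)
22 → bin 3 (remaining 8)
26 → bin 4 (remaining 4)
16 → bin 5 (remaining 14)
25 → bin 6 (remaining 5)
5 → bin 1 (remaining 3)
20 → bin 7 (remaining 10)
23 → bin 8 (remaining 7)
28 → bin 9 (remaining 2)
14 → bin 5 (remaining 0)
9 bins × 30 = 270; used 224; unused 46.

46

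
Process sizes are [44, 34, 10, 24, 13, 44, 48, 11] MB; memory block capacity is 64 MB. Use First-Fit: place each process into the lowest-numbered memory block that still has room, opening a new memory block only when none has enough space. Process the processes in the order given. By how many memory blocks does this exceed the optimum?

First-Fit: [44,10] [34,24] [13,44] [48,11] → 4 memory blocks.
Total size 228 MB; any packing needs at least ⌈228/64⌉ = 4 memory blocks.
So 4 is already optimal.

0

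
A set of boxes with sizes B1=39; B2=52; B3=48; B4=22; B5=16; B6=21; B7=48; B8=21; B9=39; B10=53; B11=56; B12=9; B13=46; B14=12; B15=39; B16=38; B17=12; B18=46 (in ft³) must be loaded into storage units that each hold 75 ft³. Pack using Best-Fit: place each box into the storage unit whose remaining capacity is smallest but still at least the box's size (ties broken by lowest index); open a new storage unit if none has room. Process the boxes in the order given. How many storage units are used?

storage unit 1: place B1 (39 ft³), 36 ft³ left
storage unit 2: place B2 (52 ft³), 23 ft³ left
storage unit 3: place B3 (48 ft³), 27 ft³ left
storage unit 2: place B4 (22 ft³), 1 ft³ left
storage unit 3: place B5 (16 ft³), 11 ft³ left
storage unit 1: place B6 (21 ft³), 15 ft³ left
storage unit 4: place B7 (48 ft³), 27 ft³ left
storage unit 4: place B8 (21 ft³), 6 ft³ left
storage unit 5: place B9 (39 ft³), 36 ft³ left
storage unit 6: place B10 (53 ft³), 22 ft³ left
storage unit 7: place B11 (56 ft³), 19 ft³ left
storage unit 3: place B12 (9 ft³), 2 ft³ left
storage unit 8: place B13 (46 ft³), 29 ft³ left
storage unit 1: place B14 (12 ft³), 3 ft³ left
storage unit 9: place B15 (39 ft³), 36 ft³ left
storage unit 10: place B16 (38 ft³), 37 ft³ left
storage unit 7: place B17 (12 ft³), 7 ft³ left
storage unit 11: place B18 (46 ft³), 29 ft³ left
Final storage units: [39,21,12] [52,22] [48,16,9] [48,21] [39] [53] [56,12] [46] [39] [38] [46].

11 storage units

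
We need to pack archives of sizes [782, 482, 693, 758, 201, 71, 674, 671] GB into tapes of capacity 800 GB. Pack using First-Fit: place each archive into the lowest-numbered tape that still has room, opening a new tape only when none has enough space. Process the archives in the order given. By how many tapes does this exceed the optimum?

First-Fit: [782] [482,201,71] [693] [758] [674] [671] → 6 tapes.
Total size 4332 GB; any packing needs at least ⌈4332/800⌉ = 6 tapes.
So 6 is already optimal.

0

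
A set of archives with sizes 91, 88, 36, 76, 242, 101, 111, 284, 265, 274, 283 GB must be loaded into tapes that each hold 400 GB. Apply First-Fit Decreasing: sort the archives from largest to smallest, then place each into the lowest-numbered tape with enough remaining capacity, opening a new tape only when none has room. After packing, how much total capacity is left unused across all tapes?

149

Sorted descending: 284, 283, 274, 265, 242, 111, 101, 91, 88, 76, 36.
284 GB → tape 1 (remaining 116 GB)
283 GB → tape 2 (remaining 117 GB)
274 GB → tape 3 (remaining 126 GB)
265 GB → tape 4 (remaining 135 GB)
242 GB → tape 5 (remaining 158 GB)
111 GB → tape 1 (remaining 5 GB)
101 GB → tape 2 (remaining 16 GB)
91 GB → tape 3 (remaining 35 GB)
88 GB → tape 4 (remaining 47 GB)
76 GB → tape 5 (remaining 82 GB)
36 GB → tape 4 (remaining 11 GB)
5 tapes × 400 GB = 2000 GB; used 1851 GB; unused 149 GB.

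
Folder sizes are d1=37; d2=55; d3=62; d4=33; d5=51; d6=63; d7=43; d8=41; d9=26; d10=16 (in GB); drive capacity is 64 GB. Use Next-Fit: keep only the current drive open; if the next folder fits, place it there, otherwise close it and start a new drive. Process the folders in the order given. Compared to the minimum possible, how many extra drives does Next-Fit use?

Next-Fit: [37] [55] [62] [33] [51] [63] [43] [41] [26,16] → 9 drives.
8 folders exceed 32 GB (half the capacity), and no two of those can share a drive, so at least 8 drives are needed.
An optimal packing achieves that bound: [63] [62] [55] [51] [43,16] [41] [37,26] [33] → 8 drives.
Excess: 9 − 8 = 1.

1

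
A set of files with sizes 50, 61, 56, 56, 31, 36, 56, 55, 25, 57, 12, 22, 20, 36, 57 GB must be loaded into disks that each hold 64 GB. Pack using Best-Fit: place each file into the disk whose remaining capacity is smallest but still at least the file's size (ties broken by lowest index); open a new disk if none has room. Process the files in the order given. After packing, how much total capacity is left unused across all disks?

disk 1: place 50 GB, 14 GB left
disk 2: place 61 GB, 3 GB left
disk 3: place 56 GB, 8 GB left
disk 4: place 56 GB, 8 GB left
disk 5: place 31 GB, 33 GB left
disk 6: place 36 GB, 28 GB left
disk 7: place 56 GB, 8 GB left
disk 8: place 55 GB, 9 GB left
disk 6: place 25 GB, 3 GB left
disk 9: place 57 GB, 7 GB left
disk 1: place 12 GB, 2 GB left
disk 5: place 22 GB, 11 GB left
disk 10: place 20 GB, 44 GB left
disk 10: place 36 GB, 8 GB left
disk 11: place 57 GB, 7 GB left
11 disks × 64 GB = 704 GB; used 630 GB; unused 74 GB.

74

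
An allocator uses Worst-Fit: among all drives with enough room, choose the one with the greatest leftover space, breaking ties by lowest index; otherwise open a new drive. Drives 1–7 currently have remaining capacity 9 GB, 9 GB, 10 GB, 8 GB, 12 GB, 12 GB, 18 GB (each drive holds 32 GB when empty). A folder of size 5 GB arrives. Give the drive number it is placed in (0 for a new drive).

7

Drives with room: drive 1 (9 GB), drive 2 (9 GB), drive 3 (10 GB), drive 4 (8 GB), drive 5 (12 GB), drive 6 (12 GB), drive 7 (18 GB).
Most room is drive 7 with 18 GB free.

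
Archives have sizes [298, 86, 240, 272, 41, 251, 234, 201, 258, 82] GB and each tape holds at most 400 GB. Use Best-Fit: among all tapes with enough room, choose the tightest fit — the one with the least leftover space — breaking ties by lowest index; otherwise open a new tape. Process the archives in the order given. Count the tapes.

Put 298 GB in tape 1; 102 GB remain.
Put 86 GB in tape 1; 16 GB remain.
Put 240 GB in tape 2; 160 GB remain.
Put 272 GB in tape 3; 128 GB remain.
Put 41 GB in tape 3; 87 GB remain.
Put 251 GB in tape 4; 149 GB remain.
Put 234 GB in tape 5; 166 GB remain.
Put 201 GB in tape 6; 199 GB remain.
Put 258 GB in tape 7; 142 GB remain.
Put 82 GB in tape 3; 5 GB remain.
Final tapes: [298,86] [240] [272,41,82] [251] [234] [201] [258].

7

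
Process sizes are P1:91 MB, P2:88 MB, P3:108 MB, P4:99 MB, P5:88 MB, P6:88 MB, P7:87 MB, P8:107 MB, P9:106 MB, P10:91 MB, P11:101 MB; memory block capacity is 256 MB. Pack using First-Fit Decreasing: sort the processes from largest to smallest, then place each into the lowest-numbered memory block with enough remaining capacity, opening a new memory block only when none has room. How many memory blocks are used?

6

Sorted descending: 108, 107, 106, 101, 99, 91, 91, 88, 88, 88, 87.
memory block 1: place 108 MB, 148 MB left
memory block 1: place 107 MB, 41 MB left
memory block 2: place 106 MB, 150 MB left
memory block 2: place 101 MB, 49 MB left
memory block 3: place 99 MB, 157 MB left
memory block 3: place 91 MB, 66 MB left
memory block 4: place 91 MB, 165 MB left
memory block 4: place 88 MB, 77 MB left
memory block 5: place 88 MB, 168 MB left
memory block 5: place 88 MB, 80 MB left
memory block 6: place 87 MB, 169 MB left
Final memory blocks: [108,107] [106,101] [99,91] [91,88] [88,88] [87].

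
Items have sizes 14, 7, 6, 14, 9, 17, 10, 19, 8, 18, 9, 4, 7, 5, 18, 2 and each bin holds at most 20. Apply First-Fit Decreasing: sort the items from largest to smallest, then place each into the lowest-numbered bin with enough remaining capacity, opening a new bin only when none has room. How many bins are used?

Sorted descending: 19, 18, 18, 17, 14, 14, 10, 9, 9, 8, 7, 7, 6, 5, 4, 2.
19 → bin 1 (remaining 1)
18 → bin 2 (remaining 2)
18 → bin 3 (remaining 2)
17 → bin 4 (remaining 3)
14 → bin 5 (remaining 6)
14 → bin 6 (remaining 6)
10 → bin 7 (remaining 10)
9 → bin 7 (remaining 1)
9 → bin 8 (remaining 11)
8 → bin 8 (remaining 3)
7 → bin 9 (remaining 13)
7 → bin 9 (remaining 6)
6 → bin 5 (remaining 0)
5 → bin 6 (remaining 1)
4 → bin 9 (remaining 2)
2 → bin 2 (remaining 0)

9 bins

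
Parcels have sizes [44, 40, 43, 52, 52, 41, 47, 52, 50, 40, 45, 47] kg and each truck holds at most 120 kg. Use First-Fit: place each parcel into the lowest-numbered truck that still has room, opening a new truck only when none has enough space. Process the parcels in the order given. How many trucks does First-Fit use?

truck 1: place 44 kg, 76 kg left
truck 1: place 40 kg, 36 kg left
truck 2: place 43 kg, 77 kg left
truck 2: place 52 kg, 25 kg left
truck 3: place 52 kg, 68 kg left
truck 3: place 41 kg, 27 kg left
truck 4: place 47 kg, 73 kg left
truck 4: place 52 kg, 21 kg left
truck 5: place 50 kg, 70 kg left
truck 5: place 40 kg, 30 kg left
truck 6: place 45 kg, 75 kg left
truck 6: place 47 kg, 28 kg left

6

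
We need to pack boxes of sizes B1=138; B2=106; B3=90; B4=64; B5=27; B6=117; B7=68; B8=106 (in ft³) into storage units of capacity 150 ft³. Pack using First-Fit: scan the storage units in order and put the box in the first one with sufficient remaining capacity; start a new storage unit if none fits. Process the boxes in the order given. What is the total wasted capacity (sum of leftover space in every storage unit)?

storage unit 1: place B1 (138 ft³), 12 ft³ left
storage unit 2: place B2 (106 ft³), 44 ft³ left
storage unit 3: place B3 (90 ft³), 60 ft³ left
storage unit 4: place B4 (64 ft³), 86 ft³ left
storage unit 2: place B5 (27 ft³), 17 ft³ left
storage unit 5: place B6 (117 ft³), 33 ft³ left
storage unit 4: place B7 (68 ft³), 18 ft³ left
storage unit 6: place B8 (106 ft³), 44 ft³ left
6 storage units × 150 ft³ = 900 ft³; used 716 ft³; unused 184 ft³.

184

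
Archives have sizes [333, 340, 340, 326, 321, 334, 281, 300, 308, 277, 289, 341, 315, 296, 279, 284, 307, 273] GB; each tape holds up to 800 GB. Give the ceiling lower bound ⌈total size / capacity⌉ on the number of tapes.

7 tapes

Total size = 333 + 340 + 340 + 326 + 321 + 334 + 281 + 300 + 308 + 277 + 289 + 341 + 315 + 296 + 279 + 284 + 307 + 273 = 5544 GB.
⌈5544 / 800⌉ = 7.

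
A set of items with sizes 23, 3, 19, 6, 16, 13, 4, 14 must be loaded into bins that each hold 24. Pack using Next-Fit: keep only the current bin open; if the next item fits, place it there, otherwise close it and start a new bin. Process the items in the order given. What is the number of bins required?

5

bin 1: place 23, 1 left
bin 2: place 3, 21 left
bin 2: place 19, 2 left
bin 3: place 6, 18 left
bin 3: place 16, 2 left
bin 4: place 13, 11 left
bin 4: place 4, 7 left
bin 5: place 14, 10 left
Final bins: [23] [3,19] [6,16] [13,4] [14].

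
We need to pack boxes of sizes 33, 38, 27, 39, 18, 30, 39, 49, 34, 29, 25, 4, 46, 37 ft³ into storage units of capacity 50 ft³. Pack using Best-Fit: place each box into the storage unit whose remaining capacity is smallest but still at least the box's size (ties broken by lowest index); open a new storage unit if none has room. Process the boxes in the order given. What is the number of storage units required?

12

33 ft³ → storage unit 1 (remaining 17 ft³)
38 ft³ → storage unit 2 (remaining 12 ft³)
27 ft³ → storage unit 3 (remaining 23 ft³)
39 ft³ → storage unit 4 (remaining 11 ft³)
18 ft³ → storage unit 3 (remaining 5 ft³)
30 ft³ → storage unit 5 (remaining 20 ft³)
39 ft³ → storage unit 6 (remaining 11 ft³)
49 ft³ → storage unit 7 (remaining 1 ft³)
34 ft³ → storage unit 8 (remaining 16 ft³)
29 ft³ → storage unit 9 (remaining 21 ft³)
25 ft³ → storage unit 10 (remaining 25 ft³)
4 ft³ → storage unit 3 (remaining 1 ft³)
46 ft³ → storage unit 11 (remaining 4 ft³)
37 ft³ → storage unit 12 (remaining 13 ft³)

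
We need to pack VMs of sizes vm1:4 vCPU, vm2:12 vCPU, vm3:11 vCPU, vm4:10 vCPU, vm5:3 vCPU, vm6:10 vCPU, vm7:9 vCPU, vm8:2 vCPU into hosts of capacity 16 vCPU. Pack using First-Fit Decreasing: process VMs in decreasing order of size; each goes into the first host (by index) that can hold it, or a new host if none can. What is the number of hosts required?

5 hosts

Sorted descending: 12, 11, 10, 10, 9, 4, 3, 2.
12 vCPU → host 1 (remaining 4 vCPU)
11 vCPU → host 2 (remaining 5 vCPU)
10 vCPU → host 3 (remaining 6 vCPU)
10 vCPU → host 4 (remaining 6 vCPU)
9 vCPU → host 5 (remaining 7 vCPU)
4 vCPU → host 1 (remaining 0 vCPU)
3 vCPU → host 2 (remaining 2 vCPU)
2 vCPU → host 2 (remaining 0 vCPU)
Final hosts: [12,4] [11,3,2] [10] [10] [9].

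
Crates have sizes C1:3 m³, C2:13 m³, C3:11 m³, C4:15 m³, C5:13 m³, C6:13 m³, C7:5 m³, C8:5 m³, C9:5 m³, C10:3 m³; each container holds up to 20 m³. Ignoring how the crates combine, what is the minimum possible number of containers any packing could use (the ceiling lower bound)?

5

Total size = 3 + 13 + 11 + 15 + 13 + 13 + 5 + 5 + 5 + 3 = 86 m³.
⌈86 / 20⌉ = 5.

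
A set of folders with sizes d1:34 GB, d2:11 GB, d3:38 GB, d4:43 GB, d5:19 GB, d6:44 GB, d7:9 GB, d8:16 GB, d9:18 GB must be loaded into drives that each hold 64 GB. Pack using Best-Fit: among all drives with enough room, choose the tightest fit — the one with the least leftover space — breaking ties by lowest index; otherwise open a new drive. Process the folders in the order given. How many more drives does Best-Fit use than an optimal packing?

0

Best-Fit: [34,11,19] [38,18] [43,16] [44,9] → 4 drives.
Total size 232 GB; any packing needs at least ⌈232/64⌉ = 4 drives.
So 4 is already optimal.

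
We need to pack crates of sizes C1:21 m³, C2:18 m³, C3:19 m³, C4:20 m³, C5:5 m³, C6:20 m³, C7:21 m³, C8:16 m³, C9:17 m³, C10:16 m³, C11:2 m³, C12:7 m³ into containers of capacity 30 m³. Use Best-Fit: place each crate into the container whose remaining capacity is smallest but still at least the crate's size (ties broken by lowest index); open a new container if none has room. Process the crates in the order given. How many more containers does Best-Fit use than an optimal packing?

Best-Fit: [21,5,2] [18] [19] [20] [20] [21,7] [16] [17] [16] → 9 containers.
9 crates exceed 15 m³ (half the capacity), and no two of those can share a container, so at least 9 containers are needed.
So 9 is already optimal.

0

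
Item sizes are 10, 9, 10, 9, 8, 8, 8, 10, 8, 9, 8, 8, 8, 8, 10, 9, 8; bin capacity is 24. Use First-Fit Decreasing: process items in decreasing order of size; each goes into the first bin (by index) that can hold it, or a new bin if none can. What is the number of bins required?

Sorted descending: 10, 10, 10, 10, 9, 9, 9, 9, 8, 8, 8, 8, 8, 8, 8, 8, 8.
10 → bin 1 (remaining 14)
10 → bin 1 (remaining 4)
10 → bin 2 (remaining 14)
10 → bin 2 (remaining 4)
9 → bin 3 (remaining 15)
9 → bin 3 (remaining 6)
9 → bin 4 (remaining 15)
9 → bin 4 (remaining 6)
8 → bin 5 (remaining 16)
8 → bin 5 (remaining 8)
8 → bin 5 (remaining 0)
8 → bin 6 (remaining 16)
8 → bin 6 (remaining 8)
8 → bin 6 (remaining 0)
8 → bin 7 (remaining 16)
8 → bin 7 (remaining 8)
8 → bin 7 (remaining 0)
Final bins: [10,10] [10,10] [9,9] [9,9] [8,8,8] [8,8,8] [8,8,8].

7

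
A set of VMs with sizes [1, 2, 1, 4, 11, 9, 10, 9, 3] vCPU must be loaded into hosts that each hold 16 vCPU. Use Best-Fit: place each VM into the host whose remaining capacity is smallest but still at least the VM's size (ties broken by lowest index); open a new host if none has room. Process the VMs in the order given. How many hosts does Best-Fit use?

5

Put 1 vCPU in host 1; 15 vCPU remain.
Put 2 vCPU in host 1; 13 vCPU remain.
Put 1 vCPU in host 1; 12 vCPU remain.
Put 4 vCPU in host 1; 8 vCPU remain.
Put 11 vCPU in host 2; 5 vCPU remain.
Put 9 vCPU in host 3; 7 vCPU remain.
Put 10 vCPU in host 4; 6 vCPU remain.
Put 9 vCPU in host 5; 7 vCPU remain.
Put 3 vCPU in host 2; 2 vCPU remain.
Final hosts: [1,2,1,4] [11,3] [9] [10] [9].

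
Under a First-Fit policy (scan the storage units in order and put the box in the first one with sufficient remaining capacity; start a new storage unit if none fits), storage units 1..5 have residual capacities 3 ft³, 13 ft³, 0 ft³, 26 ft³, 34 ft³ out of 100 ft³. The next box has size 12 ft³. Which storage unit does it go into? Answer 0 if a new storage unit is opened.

2

Storage units with room: storage unit 2 (13 ft³), storage unit 4 (26 ft³), storage unit 5 (34 ft³).
The first with room is storage unit 2.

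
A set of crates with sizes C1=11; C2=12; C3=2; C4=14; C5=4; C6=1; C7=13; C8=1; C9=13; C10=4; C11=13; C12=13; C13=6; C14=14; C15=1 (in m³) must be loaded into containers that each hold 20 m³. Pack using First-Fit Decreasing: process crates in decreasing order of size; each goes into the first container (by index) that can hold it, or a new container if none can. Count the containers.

8

Sorted descending: 14, 14, 13, 13, 13, 13, 12, 11, 6, 4, 4, 2, 1, 1, 1.
14 m³ → container 1 (remaining 6 m³)
14 m³ → container 2 (remaining 6 m³)
13 m³ → container 3 (remaining 7 m³)
13 m³ → container 4 (remaining 7 m³)
13 m³ → container 5 (remaining 7 m³)
13 m³ → container 6 (remaining 7 m³)
12 m³ → container 7 (remaining 8 m³)
11 m³ → container 8 (remaining 9 m³)
6 m³ → container 1 (remaining 0 m³)
4 m³ → container 2 (remaining 2 m³)
4 m³ → container 3 (remaining 3 m³)
2 m³ → container 2 (remaining 0 m³)
1 m³ → container 3 (remaining 2 m³)
1 m³ → container 3 (remaining 1 m³)
1 m³ → container 3 (remaining 0 m³)
Final containers: [14,6] [14,4,2] [13,4,1,1,1] [13] [13] [13] [12] [11].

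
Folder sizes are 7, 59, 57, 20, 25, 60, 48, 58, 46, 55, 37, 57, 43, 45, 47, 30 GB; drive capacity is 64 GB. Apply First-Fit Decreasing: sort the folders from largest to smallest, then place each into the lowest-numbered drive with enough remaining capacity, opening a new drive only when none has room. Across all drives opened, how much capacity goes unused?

138

Sorted descending: 60, 59, 58, 57, 57, 55, 48, 47, 46, 45, 43, 37, 30, 25, 20, 7.
Put 60 GB in drive 1; 4 GB remain.
Put 59 GB in drive 2; 5 GB remain.
Put 58 GB in drive 3; 6 GB remain.
Put 57 GB in drive 4; 7 GB remain.
Put 57 GB in drive 5; 7 GB remain.
Put 55 GB in drive 6; 9 GB remain.
Put 48 GB in drive 7; 16 GB remain.
Put 47 GB in drive 8; 17 GB remain.
Put 46 GB in drive 9; 18 GB remain.
Put 45 GB in drive 10; 19 GB remain.
Put 43 GB in drive 11; 21 GB remain.
Put 37 GB in drive 12; 27 GB remain.
Put 30 GB in drive 13; 34 GB remain.
Put 25 GB in drive 12; 2 GB remain.
Put 20 GB in drive 11; 1 GB remain.
Put 7 GB in drive 4; 0 GB remain.
13 drives × 64 GB = 832 GB; used 694 GB; unused 138 GB.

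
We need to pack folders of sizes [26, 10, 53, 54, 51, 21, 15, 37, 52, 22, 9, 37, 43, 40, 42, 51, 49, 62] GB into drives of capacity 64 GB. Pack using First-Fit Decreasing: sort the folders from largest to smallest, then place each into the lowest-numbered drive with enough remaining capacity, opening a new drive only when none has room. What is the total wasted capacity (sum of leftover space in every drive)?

Sorted descending: 62, 54, 53, 52, 51, 51, 49, 43, 42, 40, 37, 37, 26, 22, 21, 15, 10, 9.
Put 62 GB in drive 1; 2 GB remain.
Put 54 GB in drive 2; 10 GB remain.
Put 53 GB in drive 3; 11 GB remain.
Put 52 GB in drive 4; 12 GB remain.
Put 51 GB in drive 5; 13 GB remain.
Put 51 GB in drive 6; 13 GB remain.
Put 49 GB in drive 7; 15 GB remain.
Put 43 GB in drive 8; 21 GB remain.
Put 42 GB in drive 9; 22 GB remain.
Put 40 GB in drive 10; 24 GB remain.
Put 37 GB in drive 11; 27 GB remain.
Put 37 GB in drive 12; 27 GB remain.
Put 26 GB in drive 11; 1 GB remain.
Put 22 GB in drive 9; 0 GB remain.
Put 21 GB in drive 8; 0 GB remain.
Put 15 GB in drive 7; 0 GB remain.
Put 10 GB in drive 2; 0 GB remain.
Put 9 GB in drive 3; 2 GB remain.
12 drives × 64 GB = 768 GB; used 674 GB; unused 94 GB.

94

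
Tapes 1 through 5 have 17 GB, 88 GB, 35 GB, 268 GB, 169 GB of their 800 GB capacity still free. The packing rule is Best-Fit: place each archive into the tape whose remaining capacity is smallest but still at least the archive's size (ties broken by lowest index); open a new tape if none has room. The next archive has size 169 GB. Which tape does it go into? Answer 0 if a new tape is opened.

Tapes with room: tape 4 (268 GB), tape 5 (169 GB).
Tightest fit is tape 5 with 169 GB free.

5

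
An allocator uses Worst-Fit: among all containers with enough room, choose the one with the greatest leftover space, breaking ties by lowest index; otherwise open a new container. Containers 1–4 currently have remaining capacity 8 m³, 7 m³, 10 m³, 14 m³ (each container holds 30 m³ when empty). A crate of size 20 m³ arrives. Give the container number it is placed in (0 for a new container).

No container has ≥ 20 m³ free, so a new container is opened.

0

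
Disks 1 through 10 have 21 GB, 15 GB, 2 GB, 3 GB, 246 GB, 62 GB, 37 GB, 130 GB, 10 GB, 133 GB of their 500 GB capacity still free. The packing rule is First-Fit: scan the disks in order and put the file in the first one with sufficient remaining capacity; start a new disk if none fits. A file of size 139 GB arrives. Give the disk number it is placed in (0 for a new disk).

Disks with room: disk 5 (246 GB).
The first with room is disk 5.

5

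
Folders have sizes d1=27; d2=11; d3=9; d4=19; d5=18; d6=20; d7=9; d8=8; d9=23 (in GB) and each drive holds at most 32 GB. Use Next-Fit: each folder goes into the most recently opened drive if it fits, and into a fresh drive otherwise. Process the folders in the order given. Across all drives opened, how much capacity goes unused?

drive 1: place d1 (27 GB), 5 GB left
drive 2: place d2 (11 GB), 21 GB left
drive 2: place d3 (9 GB), 12 GB left
drive 3: place d4 (19 GB), 13 GB left
drive 4: place d5 (18 GB), 14 GB left
drive 5: place d6 (20 GB), 12 GB left
drive 5: place d7 (9 GB), 3 GB left
drive 6: place d8 (8 GB), 24 GB left
drive 6: place d9 (23 GB), 1 GB left
6 drives × 32 GB = 192 GB; used 144 GB; unused 48 GB.

48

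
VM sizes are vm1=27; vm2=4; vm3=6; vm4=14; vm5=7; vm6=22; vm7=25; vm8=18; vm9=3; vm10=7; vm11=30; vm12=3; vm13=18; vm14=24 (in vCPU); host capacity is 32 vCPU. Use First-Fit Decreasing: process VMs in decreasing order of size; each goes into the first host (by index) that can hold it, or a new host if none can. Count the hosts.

7 hosts

Sorted descending: 30, 27, 25, 24, 22, 18, 18, 14, 7, 7, 6, 4, 3, 3.
host 1: place 30 vCPU, 2 vCPU left
host 2: place 27 vCPU, 5 vCPU left
host 3: place 25 vCPU, 7 vCPU left
host 4: place 24 vCPU, 8 vCPU left
host 5: place 22 vCPU, 10 vCPU left
host 6: place 18 vCPU, 14 vCPU left
host 7: place 18 vCPU, 14 vCPU left
host 6: place 14 vCPU, 0 vCPU left
host 3: place 7 vCPU, 0 vCPU left
host 4: place 7 vCPU, 1 vCPU left
host 5: place 6 vCPU, 4 vCPU left
host 2: place 4 vCPU, 1 vCPU left
host 5: place 3 vCPU, 1 vCPU left
host 7: place 3 vCPU, 11 vCPU left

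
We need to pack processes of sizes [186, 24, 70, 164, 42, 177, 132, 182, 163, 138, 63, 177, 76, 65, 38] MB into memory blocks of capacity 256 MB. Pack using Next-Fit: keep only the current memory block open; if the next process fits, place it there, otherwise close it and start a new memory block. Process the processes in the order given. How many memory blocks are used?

Put 186 MB in memory block 1; 70 MB remain.
Put 24 MB in memory block 1; 46 MB remain.
Put 70 MB in memory block 2; 186 MB remain.
Put 164 MB in memory block 2; 22 MB remain.
Put 42 MB in memory block 3; 214 MB remain.
Put 177 MB in memory block 3; 37 MB remain.
Put 132 MB in memory block 4; 124 MB remain.
Put 182 MB in memory block 5; 74 MB remain.
Put 163 MB in memory block 6; 93 MB remain.
Put 138 MB in memory block 7; 118 MB remain.
Put 63 MB in memory block 7; 55 MB remain.
Put 177 MB in memory block 8; 79 MB remain.
Put 76 MB in memory block 8; 3 MB remain.
Put 65 MB in memory block 9; 191 MB remain.
Put 38 MB in memory block 9; 153 MB remain.
Final memory blocks: [186,24] [70,164] [42,177] [132] [182] [163] [138,63] [177,76] [65,38].

9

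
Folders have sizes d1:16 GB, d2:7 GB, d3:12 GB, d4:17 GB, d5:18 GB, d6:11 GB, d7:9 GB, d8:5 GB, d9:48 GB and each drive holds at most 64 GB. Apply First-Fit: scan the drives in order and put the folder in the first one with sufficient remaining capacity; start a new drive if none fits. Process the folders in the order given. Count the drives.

3

d1 (16 GB) → drive 1 (remaining 48 GB)
d2 (7 GB) → drive 1 (remaining 41 GB)
d3 (12 GB) → drive 1 (remaining 29 GB)
d4 (17 GB) → drive 1 (remaining 12 GB)
d5 (18 GB) → drive 2 (remaining 46 GB)
d6 (11 GB) → drive 1 (remaining 1 GB)
d7 (9 GB) → drive 2 (remaining 37 GB)
d8 (5 GB) → drive 2 (remaining 32 GB)
d9 (48 GB) → drive 3 (remaining 16 GB)
Final drives: [16,7,12,17,11] [18,9,5] [48].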